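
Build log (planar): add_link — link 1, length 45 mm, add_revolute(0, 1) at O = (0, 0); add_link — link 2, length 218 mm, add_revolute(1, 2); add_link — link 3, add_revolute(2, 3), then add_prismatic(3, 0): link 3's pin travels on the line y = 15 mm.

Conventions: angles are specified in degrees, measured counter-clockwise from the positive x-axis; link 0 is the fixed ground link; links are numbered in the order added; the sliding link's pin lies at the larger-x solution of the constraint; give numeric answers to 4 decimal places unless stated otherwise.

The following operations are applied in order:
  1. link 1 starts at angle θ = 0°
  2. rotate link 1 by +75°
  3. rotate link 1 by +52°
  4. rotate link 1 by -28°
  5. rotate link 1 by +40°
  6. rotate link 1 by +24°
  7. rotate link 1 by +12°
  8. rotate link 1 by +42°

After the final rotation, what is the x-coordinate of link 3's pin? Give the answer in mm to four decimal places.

geometry: r = 45 mm, L = 218 mm, e = 15 mm; θ starts at 0°
rotate link 1 by +75°: θ ← 0° +75° = 75°
rotate link 1 by +52°: θ ← 75° +52° = 127°
rotate link 1 by -28°: θ ← 127° -28° = 99°
rotate link 1 by +40°: θ ← 99° +40° = 139°
rotate link 1 by +24°: θ ← 139° +24° = 163°
rotate link 1 by +12°: θ ← 163° +12° = 175°
rotate link 1 by +42°: θ ← 175° +42° = 217°
crank pin P = (r cos θ, r sin θ) = (-35.938598, -27.081676)
h = r sin θ − e = -27.081676 − 15 = -42.081676
x = r cos θ + √(L² − h²) = -35.938598 + 213.899819 = 177.961221

177.9612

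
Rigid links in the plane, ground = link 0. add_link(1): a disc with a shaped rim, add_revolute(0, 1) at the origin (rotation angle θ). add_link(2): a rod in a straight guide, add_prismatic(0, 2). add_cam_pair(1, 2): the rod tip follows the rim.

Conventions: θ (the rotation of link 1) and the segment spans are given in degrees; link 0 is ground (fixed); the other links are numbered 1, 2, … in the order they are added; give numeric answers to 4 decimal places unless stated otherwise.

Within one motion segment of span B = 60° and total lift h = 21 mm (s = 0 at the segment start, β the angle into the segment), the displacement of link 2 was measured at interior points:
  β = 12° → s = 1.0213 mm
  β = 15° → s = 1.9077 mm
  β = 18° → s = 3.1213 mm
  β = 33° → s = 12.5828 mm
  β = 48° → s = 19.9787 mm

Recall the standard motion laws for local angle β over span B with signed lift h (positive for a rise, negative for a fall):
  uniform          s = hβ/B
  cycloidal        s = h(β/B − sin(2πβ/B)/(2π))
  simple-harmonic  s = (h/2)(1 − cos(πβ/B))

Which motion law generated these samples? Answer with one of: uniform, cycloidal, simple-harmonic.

candidates at β/B = r: uniform s = h·r (linear in β); cycloidal s = h·(r − sin(2πr)/(2π)); simple-harmonic s = (h/2)(1 − cos(πr))
β=12°: printed 1.0213 | uniform 4.2000, cycloidal 1.0213, simple-harmonic 2.0053
β=15°: printed 1.9077 | uniform 5.2500, cycloidal 1.9077, simple-harmonic 3.0754
β=18°: printed 3.1213 | uniform 6.3000, cycloidal 3.1213, simple-harmonic 4.3283
β=33°: printed 12.5828 | uniform 11.5500, cycloidal 12.5828, simple-harmonic 12.1426
β=48°: printed 19.9787 | uniform 16.8000, cycloidal 19.9787, simple-harmonic 18.9947
only one law matches every sample → cycloidal

cycloidal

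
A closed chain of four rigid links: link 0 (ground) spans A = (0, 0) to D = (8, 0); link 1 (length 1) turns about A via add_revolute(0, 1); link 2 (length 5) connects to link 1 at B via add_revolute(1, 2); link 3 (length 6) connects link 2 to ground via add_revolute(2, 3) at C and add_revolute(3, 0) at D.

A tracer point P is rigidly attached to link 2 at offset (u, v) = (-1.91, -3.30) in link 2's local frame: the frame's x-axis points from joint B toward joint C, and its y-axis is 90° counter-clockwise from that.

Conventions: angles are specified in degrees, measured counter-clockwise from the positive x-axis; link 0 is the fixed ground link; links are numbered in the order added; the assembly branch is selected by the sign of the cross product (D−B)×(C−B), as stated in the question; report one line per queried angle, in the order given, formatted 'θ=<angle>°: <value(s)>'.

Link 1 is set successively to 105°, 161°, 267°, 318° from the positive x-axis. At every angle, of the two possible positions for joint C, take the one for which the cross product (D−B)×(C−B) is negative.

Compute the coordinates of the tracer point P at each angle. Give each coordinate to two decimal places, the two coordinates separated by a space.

A=(0,0), D=(8.00,0)
θ=105°: B = A + 1.00·(cos105°, sin105°) = (-0.2588, 0.9659)
θ=105°: |BD| = 8.3151
θ=105°: circle(B,5.00) ∩ circle(D,6.00): a=3.4961, h=3.5745
θ=105°:   candidates: C₊=(3.6289,4.1101) cross=29.723; C₋=(2.7984,-2.9905) cross=-29.723
θ=105°:   branch - wants cross < 0 → take C=(2.7984,-2.9905) (cross=-29.723)
θ=105°: ex = (C−B)/|BC| = (0.6114,-0.7913); ey = (0.7913,0.6114)
θ=105°: P = B + -1.91·ex + -3.30·ey = (-4.0379,0.4595)
θ=161°: B = A + 1.00·(cos161°, sin161°) = (-0.9455, 0.3256)
θ=161°: |BD| = 8.9514
θ=161°: circle(B,5.00) ∩ circle(D,6.00): a=3.8613, h=3.1765
θ=161°:   candidates: C₊=(3.0288,3.3596) cross=28.435; C₋=(2.7977,-2.9893) cross=-28.435
θ=161°:   branch - wants cross < 0 → take C=(2.7977,-2.9893) (cross=-28.435)
θ=161°: ex = (C−B)/|BC| = (0.7486,-0.6630); ey = (0.6630,0.7486)
θ=161°: P = B + -1.91·ex + -3.30·ey = (-4.5632,-0.8787)
θ=267°: B = A + 1.00·(cos267°, sin267°) = (-0.0523, -0.9986)
θ=267°: |BD| = 8.1140
θ=267°: circle(B,5.00) ∩ circle(D,6.00): a=3.3792, h=3.6853
θ=267°:   candidates: C₊=(2.8476,3.0745) cross=29.902; C₋=(3.7547,-4.2400) cross=-29.902
θ=267°:   branch - wants cross < 0 → take C=(3.7547,-4.2400) (cross=-29.902)
θ=267°: ex = (C−B)/|BC| = (0.7614,-0.6483); ey = (0.6483,0.7614)
θ=267°: P = B + -1.91·ex + -3.30·ey = (-3.6459,-2.2731)
θ=318°: B = A + 1.00·(cos318°, sin318°) = (0.7431, -0.6691)
θ=318°: |BD| = 7.2876
θ=318°: circle(B,5.00) ∩ circle(D,6.00): a=2.8891, h=4.0808
θ=318°:   candidates: C₊=(3.2454,3.6597) cross=29.739; C₋=(3.9947,-4.4674) cross=-29.739
θ=318°:   branch - wants cross < 0 → take C=(3.9947,-4.4674) (cross=-29.739)
θ=318°: ex = (C−B)/|BC| = (0.6503,-0.7597); ey = (0.7597,0.6503)
θ=318°: P = B + -1.91·ex + -3.30·ey = (-3.0058,-1.3642)

θ=105°: -4.04 0.46
θ=161°: -4.56 -0.88
θ=267°: -3.65 -2.27
θ=318°: -3.01 -1.36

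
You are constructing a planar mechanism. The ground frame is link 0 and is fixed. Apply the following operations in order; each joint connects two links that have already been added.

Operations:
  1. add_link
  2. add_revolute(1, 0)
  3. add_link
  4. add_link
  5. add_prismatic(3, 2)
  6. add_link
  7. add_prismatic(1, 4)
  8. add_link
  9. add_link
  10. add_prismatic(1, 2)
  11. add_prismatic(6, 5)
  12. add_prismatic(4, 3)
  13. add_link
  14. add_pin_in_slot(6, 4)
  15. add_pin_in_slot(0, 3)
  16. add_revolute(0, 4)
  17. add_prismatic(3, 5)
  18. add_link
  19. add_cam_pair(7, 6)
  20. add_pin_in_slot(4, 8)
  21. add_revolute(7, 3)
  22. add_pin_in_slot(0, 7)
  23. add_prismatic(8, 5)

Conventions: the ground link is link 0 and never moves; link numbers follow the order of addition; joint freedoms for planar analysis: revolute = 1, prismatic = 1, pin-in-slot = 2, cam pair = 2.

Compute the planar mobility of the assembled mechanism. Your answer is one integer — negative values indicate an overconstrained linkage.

ground; <1,0,0>
#1 <2,0,0>
R:1↔0 J1 <2,1,0>
#2 <3,1,0>
#3 <4,1,0>
P:3↔2 J1 <4,2,0>
#4 <5,2,0>
P:1↔4 J1 <5,3,0>
#5 <6,3,0>
#6 <7,3,0>
P:1↔2 J1 <7,4,0>
P:6↔5 J1 <7,5,0>
P:4↔3 J1 <7,6,0>
#7 <8,6,0>
PS:6↔4 J2 <8,6,1>
PS:0↔3 J2 <8,6,2>
R:0↔4 J1 <8,7,2>
P:3↔5 J1 <8,8,2>
#8 <9,8,2>
C:7↔6 J2 <9,8,3>
PS:4↔8 J2 <9,8,4>
R:7↔3 J1 <9,9,4>
PS:0↔7 J2 <9,9,5>
P:8↔5 J1 <9,10,5>
3×8 − 2×10 − 1×5 = -1

M = -1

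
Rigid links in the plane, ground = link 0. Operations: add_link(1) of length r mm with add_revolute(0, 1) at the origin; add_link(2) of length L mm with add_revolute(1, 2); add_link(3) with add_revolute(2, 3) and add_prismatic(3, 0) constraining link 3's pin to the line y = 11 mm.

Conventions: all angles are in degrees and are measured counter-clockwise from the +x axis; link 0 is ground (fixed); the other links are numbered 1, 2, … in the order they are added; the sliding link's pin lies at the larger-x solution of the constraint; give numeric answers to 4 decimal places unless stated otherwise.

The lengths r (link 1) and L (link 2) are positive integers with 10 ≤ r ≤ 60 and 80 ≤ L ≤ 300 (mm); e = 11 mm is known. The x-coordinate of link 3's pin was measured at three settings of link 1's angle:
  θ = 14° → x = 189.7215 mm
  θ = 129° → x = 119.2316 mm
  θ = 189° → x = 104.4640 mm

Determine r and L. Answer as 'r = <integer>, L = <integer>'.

constraint per measurement: (x − r cos θ)² + (r sin θ − e)² = L²
subtracting the θ₁ and θ₂ equations cancels the r² and L² terms:
r = (x₁² − x₂²) / (2[(x₁cos θ₁ + e sin θ₁) − (x₂cos θ₂ + e sin θ₂)]) = 43.0000 → r = 43
L² = (x₁ − r cos θ₁)² + (r sin θ₁ − e)² = 21903.9968 → L = 148.0000 → L = 148
check at θ₃=189°: x = 104.4640 (printed 104.4640) ✓

r = 43, L = 148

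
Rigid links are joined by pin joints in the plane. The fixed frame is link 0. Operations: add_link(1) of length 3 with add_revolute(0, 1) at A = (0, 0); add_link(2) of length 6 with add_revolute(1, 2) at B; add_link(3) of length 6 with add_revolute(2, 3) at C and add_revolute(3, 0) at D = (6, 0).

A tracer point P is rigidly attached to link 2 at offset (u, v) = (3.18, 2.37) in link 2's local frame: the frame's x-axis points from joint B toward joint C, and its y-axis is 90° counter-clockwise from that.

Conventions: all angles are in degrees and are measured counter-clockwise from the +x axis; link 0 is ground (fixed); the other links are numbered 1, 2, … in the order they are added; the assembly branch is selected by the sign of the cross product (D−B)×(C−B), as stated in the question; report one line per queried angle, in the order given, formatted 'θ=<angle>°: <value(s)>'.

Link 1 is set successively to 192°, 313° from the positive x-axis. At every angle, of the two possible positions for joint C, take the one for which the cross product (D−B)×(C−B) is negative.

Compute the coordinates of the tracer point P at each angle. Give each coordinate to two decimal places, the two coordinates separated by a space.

A=(0,0), D=(6.00,0)
θ=192°: B = A + 3.00·(cos192°, sin192°) = (-2.9344, -0.6237)
θ=192°: |BD| = 8.9562
θ=192°: circle(B,6.00) ∩ circle(D,6.00): a=4.4781, h=3.9933
θ=192°:   candidates: C₊=(1.2547,3.6718) cross=35.765; C₋=(1.8109,-4.2955) cross=-35.765
θ=192°:   branch - wants cross < 0 → take C=(1.8109,-4.2955) (cross=-35.765)
θ=192°: ex = (C−B)/|BC| = (0.7909,-0.6120); ey = (0.6120,0.7909)
θ=192°: P = B + 3.18·ex + 2.37·ey = (1.0309,-0.6954)
θ=313°: B = A + 3.00·(cos313°, sin313°) = (2.0460, -2.1941)
θ=313°: |BD| = 4.5220
θ=313°: circle(B,6.00) ∩ circle(D,6.00): a=2.2610, h=5.5577
θ=313°:   candidates: C₊=(1.3264,3.7626) cross=25.132; C₋=(6.7196,-5.9567) cross=-25.132
θ=313°:   branch - wants cross < 0 → take C=(6.7196,-5.9567) (cross=-25.132)
θ=313°: ex = (C−B)/|BC| = (0.7789,-0.6271); ey = (0.6271,0.7789)
θ=313°: P = B + 3.18·ex + 2.37·ey = (6.0092,-2.3422)

θ=192°: 1.03 -0.70
θ=313°: 6.01 -2.34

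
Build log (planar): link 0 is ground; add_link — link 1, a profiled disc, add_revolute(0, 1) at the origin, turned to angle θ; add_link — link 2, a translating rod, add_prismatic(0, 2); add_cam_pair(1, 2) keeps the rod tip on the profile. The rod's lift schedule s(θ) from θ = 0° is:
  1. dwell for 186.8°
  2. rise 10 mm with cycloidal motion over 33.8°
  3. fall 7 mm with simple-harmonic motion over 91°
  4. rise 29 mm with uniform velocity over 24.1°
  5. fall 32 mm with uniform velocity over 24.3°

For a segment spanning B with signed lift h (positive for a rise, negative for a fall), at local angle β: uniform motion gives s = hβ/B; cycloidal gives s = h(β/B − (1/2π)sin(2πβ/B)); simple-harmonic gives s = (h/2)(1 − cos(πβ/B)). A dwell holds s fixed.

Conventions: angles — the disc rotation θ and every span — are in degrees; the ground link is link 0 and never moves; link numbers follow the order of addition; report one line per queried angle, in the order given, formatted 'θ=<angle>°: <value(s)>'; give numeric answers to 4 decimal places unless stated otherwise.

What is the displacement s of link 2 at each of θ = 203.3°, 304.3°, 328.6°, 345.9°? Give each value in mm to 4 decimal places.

seg 1 [0°–186.8°] dwell: s stays 0.0000
seg 2 [186.8°–220.6°] cycloidal, h=10: θ=203.3° here. β=16.5, B=33.8. 10·(0.4882 − sin(2π·0.4882)/(2π)) = 4.7634 → s = 4.7634
seg 2 [186.8°–220.6°] cycloidal, h=10: full span → s += 10 → s = 10.0000
seg 3 [220.6°–311.6°] simple-harmonic, h=-7: θ=304.3° here. β=83.7, B=91. -7/2·(1 − cos(π·0.9198)) = -6.8894 → s = 3.1106
seg 3 [220.6°–311.6°] simple-harmonic, h=-7: full span → s += -7 → s = 3.0000
seg 4 [311.6°–335.7°] uniform, h=29: θ=328.6° here. β=17, B=24.1. 29·17/24.1 = 20.4564 → s = 23.4564
seg 4 [311.6°–335.7°] uniform, h=29: full span → s += 29 → s = 32.0000
seg 5 [335.7°–360°] uniform, h=-32: θ=345.9° here. β=10.2, B=24.3. -32·10.2/24.3 = -13.4321 → s = 18.5679

θ=203.3°: 4.7634
θ=304.3°: 3.1106
θ=328.6°: 23.4564
θ=345.9°: 18.5679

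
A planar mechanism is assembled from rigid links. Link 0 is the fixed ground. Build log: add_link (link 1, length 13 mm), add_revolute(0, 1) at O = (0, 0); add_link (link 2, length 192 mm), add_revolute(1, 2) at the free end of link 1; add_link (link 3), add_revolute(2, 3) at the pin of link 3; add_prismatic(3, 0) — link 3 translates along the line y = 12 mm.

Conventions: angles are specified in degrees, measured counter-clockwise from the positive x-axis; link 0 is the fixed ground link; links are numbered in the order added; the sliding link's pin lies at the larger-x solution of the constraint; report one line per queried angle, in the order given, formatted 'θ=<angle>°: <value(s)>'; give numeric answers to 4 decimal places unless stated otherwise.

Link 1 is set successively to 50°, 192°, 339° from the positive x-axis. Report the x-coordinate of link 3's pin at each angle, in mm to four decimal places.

geometry: r = 13 mm, L = 192 mm, e = 12 mm
θ=50°: crank pin P = (r cos θ, r sin θ) = (8.356239, 9.958578)
θ=50°: h = r sin θ − e = 9.958578 − 12 = -2.041422
θ=50°: x = r cos θ + √(L² − h²) = 8.356239 + 191.989147 = 200.345386
θ=192°: crank pin P = (r cos θ, r sin θ) = (-12.715919, -2.702852)
θ=192°: h = r sin θ − e = -2.702852 − 12 = -14.702852
θ=192°: x = r cos θ + √(L² − h²) = -12.715919 + 191.436220 = 178.720301
θ=339°: crank pin P = (r cos θ, r sin θ) = (12.136546, -4.658783)
θ=339°: h = r sin θ − e = -4.658783 − 12 = -16.658783
θ=339°: x = r cos θ + √(L² − h²) = 12.136546 + 191.275939 = 203.412485

θ=50°: 200.3454
θ=192°: 178.7203
θ=339°: 203.4125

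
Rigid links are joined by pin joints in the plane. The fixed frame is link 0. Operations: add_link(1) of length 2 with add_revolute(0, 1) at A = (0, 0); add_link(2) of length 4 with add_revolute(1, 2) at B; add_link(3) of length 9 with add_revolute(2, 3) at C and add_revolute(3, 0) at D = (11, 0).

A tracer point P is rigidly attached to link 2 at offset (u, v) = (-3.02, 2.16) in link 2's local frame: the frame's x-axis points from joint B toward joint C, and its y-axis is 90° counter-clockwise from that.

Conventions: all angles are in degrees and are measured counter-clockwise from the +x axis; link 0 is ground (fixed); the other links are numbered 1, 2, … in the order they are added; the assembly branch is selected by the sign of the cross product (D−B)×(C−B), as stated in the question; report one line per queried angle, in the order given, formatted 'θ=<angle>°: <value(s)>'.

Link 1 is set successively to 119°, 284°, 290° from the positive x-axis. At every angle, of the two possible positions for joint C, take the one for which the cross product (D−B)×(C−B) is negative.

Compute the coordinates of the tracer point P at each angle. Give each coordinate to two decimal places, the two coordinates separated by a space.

A=(0,0), D=(11.00,0)
θ=119°: B = A + 2.00·(cos119°, sin119°) = (-0.9696, 1.7492)
θ=119°: |BD| = 12.0968
θ=119°: circle(B,4.00) ∩ circle(D,9.00): a=3.3617, h=2.1677
θ=119°:   candidates: C₊=(2.6702,3.4080) cross=26.222; C₋=(2.0433,-0.8818) cross=-26.222
θ=119°:   branch - wants cross < 0 → take C=(2.0433,-0.8818) (cross=-26.222)
θ=119°: ex = (C−B)/|BC| = (0.7532,-0.6578); ey = (0.6578,0.7532)
θ=119°: P = B + -3.02·ex + 2.16·ey = (-1.8236,5.3626)
θ=284°: B = A + 2.00·(cos284°, sin284°) = (0.4838, -1.9406)
θ=284°: |BD| = 10.6937
θ=284°: circle(B,4.00) ∩ circle(D,9.00): a=2.3077, h=3.2672
θ=284°:   candidates: C₊=(2.1603,1.6911) cross=34.938; C₋=(3.3461,-4.7348) cross=-34.938
θ=284°:   branch - wants cross < 0 → take C=(3.3461,-4.7348) (cross=-34.938)
θ=284°: ex = (C−B)/|BC| = (0.7156,-0.6985); ey = (0.6985,0.7156)
θ=284°: P = B + -3.02·ex + 2.16·ey = (-0.1683,1.7146)
θ=290°: B = A + 2.00·(cos290°, sin290°) = (0.6840, -1.8794)
θ=290°: |BD| = 10.4858
θ=290°: circle(B,4.00) ∩ circle(D,9.00): a=2.1434, h=3.3772
θ=290°:   candidates: C₊=(2.1875,1.8273) cross=35.413; C₋=(3.3981,-4.8178) cross=-35.413
θ=290°:   branch - wants cross < 0 → take C=(3.3981,-4.8178) (cross=-35.413)
θ=290°: ex = (C−B)/|BC| = (0.6785,-0.7346); ey = (0.7346,0.6785)
θ=290°: P = B + -3.02·ex + 2.16·ey = (0.2217,1.8047)

θ=119°: -1.82 5.36
θ=284°: -0.17 1.71
θ=290°: 0.22 1.80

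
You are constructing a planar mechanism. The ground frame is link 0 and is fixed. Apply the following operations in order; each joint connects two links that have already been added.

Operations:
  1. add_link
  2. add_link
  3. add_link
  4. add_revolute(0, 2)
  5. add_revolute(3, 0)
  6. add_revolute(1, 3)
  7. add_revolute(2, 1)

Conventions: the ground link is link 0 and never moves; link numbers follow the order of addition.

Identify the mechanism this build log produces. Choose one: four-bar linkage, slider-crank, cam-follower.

links: 4 (incl. ground); joints: 4 revolute, 0 prismatic, 0 higher (cam) pair, forming one closed loop
4 links in a single 4R loop → four-bar linkage

four-bar linkage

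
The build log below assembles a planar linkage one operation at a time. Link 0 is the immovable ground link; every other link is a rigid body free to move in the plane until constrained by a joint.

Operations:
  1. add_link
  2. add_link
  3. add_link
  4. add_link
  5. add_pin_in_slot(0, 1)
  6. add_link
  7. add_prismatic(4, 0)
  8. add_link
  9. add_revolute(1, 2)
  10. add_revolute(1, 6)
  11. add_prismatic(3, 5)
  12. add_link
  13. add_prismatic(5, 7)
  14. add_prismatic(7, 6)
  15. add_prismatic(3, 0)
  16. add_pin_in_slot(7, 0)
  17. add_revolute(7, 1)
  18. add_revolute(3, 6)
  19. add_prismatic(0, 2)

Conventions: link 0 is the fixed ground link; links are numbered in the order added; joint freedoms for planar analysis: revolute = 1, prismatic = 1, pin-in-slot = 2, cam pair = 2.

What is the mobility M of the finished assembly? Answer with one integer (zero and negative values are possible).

(L,J1,J2)=(1,0,0); link0 fixed
link1: (2,0,0)
link2: (3,0,0)
link3: (4,0,0)
link4: (5,0,0)
PS 0-1 [J2]: (5,0,1)
link5: (6,0,1)
P 4-0 [J1]: (6,1,1)
link6: (7,1,1)
R 1-2 [J1]: (7,2,1)
R 1-6 [J1]: (7,3,1)
P 3-5 [J1]: (7,4,1)
link7: (8,4,1)
P 5-7 [J1]: (8,5,1)
P 7-6 [J1]: (8,6,1)
P 3-0 [J1]: (8,7,1)
PS 7-0 [J2]: (8,7,2)
R 7-1 [J1]: (8,8,2)
R 3-6 [J1]: (8,9,2)
P 0-2 [J1]: (8,10,2)
Grübler: 3·7 − 2·10 − 2 = -1

M = -1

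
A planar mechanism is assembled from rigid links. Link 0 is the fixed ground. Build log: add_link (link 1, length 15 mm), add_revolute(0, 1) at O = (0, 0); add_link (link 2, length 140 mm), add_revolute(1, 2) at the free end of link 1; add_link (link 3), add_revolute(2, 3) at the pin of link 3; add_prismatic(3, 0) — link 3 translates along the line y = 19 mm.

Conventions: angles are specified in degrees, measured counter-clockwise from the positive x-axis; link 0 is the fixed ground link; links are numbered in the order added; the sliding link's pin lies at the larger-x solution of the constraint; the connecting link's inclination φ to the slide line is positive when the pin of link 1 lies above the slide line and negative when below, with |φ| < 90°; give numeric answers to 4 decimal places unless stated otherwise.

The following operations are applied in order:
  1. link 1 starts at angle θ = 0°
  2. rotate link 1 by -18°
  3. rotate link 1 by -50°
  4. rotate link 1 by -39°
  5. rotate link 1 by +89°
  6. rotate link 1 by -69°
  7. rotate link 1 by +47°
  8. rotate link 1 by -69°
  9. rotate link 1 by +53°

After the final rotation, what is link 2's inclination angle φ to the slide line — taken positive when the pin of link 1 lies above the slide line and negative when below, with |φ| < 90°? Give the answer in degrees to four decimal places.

geometry: r = 15 mm, L = 140 mm, e = 19 mm; θ starts at 0°
rotate link 1 by -18°: θ ← 0° -18° = -18°
rotate link 1 by -50°: θ ← -18° -50° = -68°
rotate link 1 by -39°: θ ← -68° -39° = -107°
rotate link 1 by +89°: θ ← -107° +89° = -18°
rotate link 1 by -69°: θ ← -18° -69° = -87°
rotate link 1 by +47°: θ ← -87° +47° = -40°
rotate link 1 by -69°: θ ← -40° -69° = -109°
rotate link 1 by +53°: θ ← -109° +53° = -56°
h = r sin θ − e = -12.435564 − 19 = -31.435564
sin φ = h / L = -31.435564 / 140 = -0.22453974
φ = arcsin(-0.22453974) = -12.975815°

-12.9758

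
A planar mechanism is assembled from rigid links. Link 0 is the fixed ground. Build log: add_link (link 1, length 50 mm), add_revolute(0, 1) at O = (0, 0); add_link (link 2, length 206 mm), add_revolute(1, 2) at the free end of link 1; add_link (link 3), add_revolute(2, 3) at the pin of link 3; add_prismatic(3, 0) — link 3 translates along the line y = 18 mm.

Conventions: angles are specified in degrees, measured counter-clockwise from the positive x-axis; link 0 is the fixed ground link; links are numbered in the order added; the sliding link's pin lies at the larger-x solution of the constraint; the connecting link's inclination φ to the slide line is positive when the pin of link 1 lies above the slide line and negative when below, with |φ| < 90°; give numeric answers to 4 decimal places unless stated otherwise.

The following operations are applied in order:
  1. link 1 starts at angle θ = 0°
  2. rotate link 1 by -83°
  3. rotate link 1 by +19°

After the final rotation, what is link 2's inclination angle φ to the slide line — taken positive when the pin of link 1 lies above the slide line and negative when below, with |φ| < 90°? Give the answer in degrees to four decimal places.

geometry: r = 50 mm, L = 206 mm, e = 18 mm; θ starts at 0°
rotate link 1 by -83°: θ ← 0° -83° = -83°
rotate link 1 by +19°: θ ← -83° +19° = -64°
h = r sin θ − e = -44.939702 − 18 = -62.939702
sin φ = h / L = -62.939702 / 206 = -0.30553254
φ = arcsin(-0.30553254) = -17.790205°

-17.7902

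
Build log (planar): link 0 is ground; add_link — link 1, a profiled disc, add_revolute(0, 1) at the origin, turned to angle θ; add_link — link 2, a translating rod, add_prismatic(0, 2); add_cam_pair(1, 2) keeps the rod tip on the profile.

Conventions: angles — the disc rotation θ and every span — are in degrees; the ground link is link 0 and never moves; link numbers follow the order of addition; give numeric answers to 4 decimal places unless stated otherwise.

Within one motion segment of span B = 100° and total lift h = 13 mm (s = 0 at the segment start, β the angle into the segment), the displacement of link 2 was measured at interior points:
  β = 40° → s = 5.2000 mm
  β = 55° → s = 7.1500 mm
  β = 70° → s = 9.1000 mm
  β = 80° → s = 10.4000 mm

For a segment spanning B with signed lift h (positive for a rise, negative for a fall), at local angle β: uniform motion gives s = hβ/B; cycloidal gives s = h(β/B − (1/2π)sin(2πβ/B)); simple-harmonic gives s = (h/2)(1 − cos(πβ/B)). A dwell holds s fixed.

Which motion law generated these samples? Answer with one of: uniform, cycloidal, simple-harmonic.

candidates at β/B = r: uniform s = h·r (linear in β); cycloidal s = h·(r − sin(2πr)/(2π)); simple-harmonic s = (h/2)(1 − cos(πr))
β=40°: printed 5.2000 | uniform 5.2000, cycloidal 3.9839, simple-harmonic 4.4914
β=55°: printed 7.1500 | uniform 7.1500, cycloidal 7.7894, simple-harmonic 7.5168
β=70°: printed 9.1000 | uniform 9.1000, cycloidal 11.0677, simple-harmonic 10.3206
β=80°: printed 10.4000 | uniform 10.4000, cycloidal 12.3677, simple-harmonic 11.7586
only one law matches every sample → uniform

uniform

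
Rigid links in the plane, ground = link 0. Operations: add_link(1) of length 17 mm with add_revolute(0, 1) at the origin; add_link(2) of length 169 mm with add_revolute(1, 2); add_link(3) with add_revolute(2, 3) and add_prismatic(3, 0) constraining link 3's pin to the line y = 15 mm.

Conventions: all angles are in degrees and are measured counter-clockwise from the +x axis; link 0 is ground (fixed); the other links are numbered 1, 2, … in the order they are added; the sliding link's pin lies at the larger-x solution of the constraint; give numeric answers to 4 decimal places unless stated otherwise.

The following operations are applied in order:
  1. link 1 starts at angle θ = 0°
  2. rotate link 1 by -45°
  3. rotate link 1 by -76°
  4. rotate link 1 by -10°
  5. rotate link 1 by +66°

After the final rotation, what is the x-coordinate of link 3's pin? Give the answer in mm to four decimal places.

geometry: r = 17 mm, L = 169 mm, e = 15 mm; θ starts at 0°
rotate link 1 by -45°: θ ← 0° -45° = -45°
rotate link 1 by -76°: θ ← -45° -76° = -121°
rotate link 1 by -10°: θ ← -121° -10° = -131°
rotate link 1 by +66°: θ ← -131° +66° = -65°
crank pin P = (r cos θ, r sin θ) = (7.184510, -15.407232)
h = r sin θ − e = -15.407232 − 15 = -30.407232
x = r cos θ + √(L² − h²) = 7.184510 + 166.241993 = 173.426503

173.4265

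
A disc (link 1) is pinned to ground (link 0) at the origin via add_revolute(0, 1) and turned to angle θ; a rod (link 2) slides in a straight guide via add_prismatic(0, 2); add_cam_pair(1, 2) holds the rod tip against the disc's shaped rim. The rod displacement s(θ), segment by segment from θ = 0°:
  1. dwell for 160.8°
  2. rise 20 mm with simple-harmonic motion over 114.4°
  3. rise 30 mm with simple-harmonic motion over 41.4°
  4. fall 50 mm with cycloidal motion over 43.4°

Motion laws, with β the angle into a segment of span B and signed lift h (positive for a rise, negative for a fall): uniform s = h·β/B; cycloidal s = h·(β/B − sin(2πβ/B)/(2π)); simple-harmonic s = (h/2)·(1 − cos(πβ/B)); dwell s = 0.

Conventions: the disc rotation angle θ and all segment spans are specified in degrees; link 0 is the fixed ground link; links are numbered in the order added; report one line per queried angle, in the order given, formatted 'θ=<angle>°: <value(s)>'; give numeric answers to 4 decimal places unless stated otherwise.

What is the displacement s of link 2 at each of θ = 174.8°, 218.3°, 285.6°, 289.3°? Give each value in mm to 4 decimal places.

segment 1 (0° to 160.8°, dwell): s unchanged at 0.0000
θ = 174.8° falls in segment 2 (160.8° to 275.2°, simple-harmonic, h = 20): β = 174.8 − 160.8 = 14°, B = 114.4°; Δs = 20/2·(1 − cos(π·0.1224)) = 0.7300; s = 0.0000 + 0.7300 = 0.7300
θ = 218.3° falls in segment 2 (160.8° to 275.2°, simple-harmonic, h = 20): β = 218.3 − 160.8 = 57.5°, B = 114.4°; Δs = 20/2·(1 − cos(π·0.5026)) = 10.0824; s = 0.0000 + 10.0824 = 10.0824
segment 2 (160.8° to 275.2°, simple-harmonic, h = 20) is passed completely: s = 0.0000 + (20) = 20.0000
θ = 285.6° falls in segment 3 (275.2° to 316.6°, simple-harmonic, h = 30): β = 285.6 − 275.2 = 10.4°, B = 41.4°; Δs = 30/2·(1 − cos(π·0.2512)) = 4.4337; s = 20.0000 + 4.4337 = 24.4337
θ = 289.3° falls in segment 3 (275.2° to 316.6°, simple-harmonic, h = 30): β = 289.3 − 275.2 = 14.1°, B = 41.4°; Δs = 30/2·(1 − cos(π·0.3406)) = 7.7976; s = 20.0000 + 7.7976 = 27.7976

θ=174.8°: 0.7300
θ=218.3°: 10.0824
θ=285.6°: 24.4337
θ=289.3°: 27.7976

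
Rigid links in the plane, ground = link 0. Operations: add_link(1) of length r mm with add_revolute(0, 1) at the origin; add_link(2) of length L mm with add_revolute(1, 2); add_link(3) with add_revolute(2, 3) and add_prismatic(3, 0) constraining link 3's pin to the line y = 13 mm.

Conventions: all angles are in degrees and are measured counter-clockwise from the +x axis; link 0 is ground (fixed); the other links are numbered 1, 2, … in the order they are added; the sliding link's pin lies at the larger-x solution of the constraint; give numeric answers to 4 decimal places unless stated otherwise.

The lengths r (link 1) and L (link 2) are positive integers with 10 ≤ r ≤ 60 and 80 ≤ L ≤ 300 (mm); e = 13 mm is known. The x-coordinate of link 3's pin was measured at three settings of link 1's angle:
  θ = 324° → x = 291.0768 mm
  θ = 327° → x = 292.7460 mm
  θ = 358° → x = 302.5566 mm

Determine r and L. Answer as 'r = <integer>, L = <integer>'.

constraint per measurement: (x − r cos θ)² + (r sin θ − e)² = L²
subtracting the θ₁ and θ₂ equations cancels the r² and L² terms:
r = (x₁² − x₂²) / (2[(x₁cos θ₁ + e sin θ₁) − (x₂cos θ₂ + e sin θ₂)]) = 46.0013 → r = 46
L² = (x₁ − r cos θ₁)² + (r sin θ₁ − e)² = 66048.9755 → L = 257.0000 → L = 257
check at θ₃=358°: x = 302.5566 (printed 302.5566) ✓

r = 46, L = 257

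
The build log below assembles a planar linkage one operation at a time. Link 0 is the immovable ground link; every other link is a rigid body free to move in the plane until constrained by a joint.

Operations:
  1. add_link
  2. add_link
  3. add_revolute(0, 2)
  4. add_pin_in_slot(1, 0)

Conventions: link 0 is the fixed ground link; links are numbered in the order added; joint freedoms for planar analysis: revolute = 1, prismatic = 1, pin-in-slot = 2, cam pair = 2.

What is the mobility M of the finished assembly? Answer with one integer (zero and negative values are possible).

(L,J1,J2)=(1,0,0); link0 fixed
link1: (2,0,0)
link2: (3,0,0)
R 0-2 [J1]: (3,1,0)
PS 1-0 [J2]: (3,1,1)
Grübler: 3·2 − 2·1 − 1 = 3

M = 3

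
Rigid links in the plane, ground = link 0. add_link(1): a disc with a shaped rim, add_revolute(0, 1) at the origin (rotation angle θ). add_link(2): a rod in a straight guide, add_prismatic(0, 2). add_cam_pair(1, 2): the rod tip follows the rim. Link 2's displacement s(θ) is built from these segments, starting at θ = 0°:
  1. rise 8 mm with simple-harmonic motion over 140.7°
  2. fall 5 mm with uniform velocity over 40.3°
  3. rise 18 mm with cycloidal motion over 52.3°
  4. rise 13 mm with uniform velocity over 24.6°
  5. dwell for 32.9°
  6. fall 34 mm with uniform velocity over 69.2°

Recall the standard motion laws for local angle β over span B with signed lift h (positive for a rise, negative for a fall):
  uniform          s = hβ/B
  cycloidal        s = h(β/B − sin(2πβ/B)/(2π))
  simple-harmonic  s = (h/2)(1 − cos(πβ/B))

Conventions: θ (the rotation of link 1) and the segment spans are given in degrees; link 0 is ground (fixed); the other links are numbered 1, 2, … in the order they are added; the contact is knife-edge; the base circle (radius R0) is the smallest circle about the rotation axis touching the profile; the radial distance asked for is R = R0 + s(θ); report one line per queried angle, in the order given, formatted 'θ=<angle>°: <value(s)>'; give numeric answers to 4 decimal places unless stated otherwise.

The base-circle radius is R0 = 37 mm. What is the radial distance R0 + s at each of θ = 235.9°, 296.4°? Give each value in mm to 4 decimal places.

segment 1 (0° to 140.7°, simple-harmonic, h = 8) is passed completely: s = 0.0000 + (8) = 8.0000
segment 2 (140.7° to 181°, uniform, h = -5) is passed completely: s = 8.0000 + (-5) = 3.0000
segment 3 (181° to 233.3°, cycloidal, h = 18) is passed completely: s = 3.0000 + (18) = 21.0000
θ = 235.9° falls in segment 4 (233.3° to 257.9°, uniform, h = 13): β = 235.9 − 233.3 = 2.6°, B = 24.6°; Δs = 13·2.6/24.6 = 1.3740; s = 21.0000 + 1.3740 = 22.3740
segment 4 (233.3° to 257.9°, uniform, h = 13) is passed completely: s = 21.0000 + (13) = 34.0000
segment 5 (257.9° to 290.8°, dwell): s unchanged at 34.0000
θ = 296.4° falls in segment 6 (290.8° to 360°, uniform, h = -34): β = 296.4 − 290.8 = 5.6°, B = 69.2°; Δs = -34·5.6/69.2 = -2.7514; s = 34.0000 − 2.7514 = 31.2486
θ=235.9°: R = R0 + s = 37 + 22.3740 = 59.3740
θ=296.4°: R = R0 + s = 37 + 31.2486 = 68.2486

θ=235.9°: 59.3740
θ=296.4°: 68.2486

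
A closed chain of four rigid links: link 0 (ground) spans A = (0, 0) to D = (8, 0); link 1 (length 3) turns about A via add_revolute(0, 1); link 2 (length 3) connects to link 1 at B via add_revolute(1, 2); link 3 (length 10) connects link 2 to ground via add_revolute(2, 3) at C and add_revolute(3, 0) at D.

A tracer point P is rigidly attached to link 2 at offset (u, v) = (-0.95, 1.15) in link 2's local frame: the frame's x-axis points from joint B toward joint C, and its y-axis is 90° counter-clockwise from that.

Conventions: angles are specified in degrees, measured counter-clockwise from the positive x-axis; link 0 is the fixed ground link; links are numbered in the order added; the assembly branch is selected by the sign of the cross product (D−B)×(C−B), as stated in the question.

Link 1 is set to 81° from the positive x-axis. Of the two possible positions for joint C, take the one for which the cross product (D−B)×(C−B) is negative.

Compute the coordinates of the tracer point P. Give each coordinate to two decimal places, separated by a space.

A=(0,0), D=(8.00,0)
B = A + 3.00·(cos81°, sin81°) = (0.4693, 2.9631)
|BD| = 8.0927
circle(B,3.00) ∩ circle(D,10.00): a=-1.5760, h=2.5527
  candidates: C₊=(-0.0627,5.9155) cross=20.658; C₋=(-1.9319,1.1647) cross=-20.658
  branch - wants cross < 0 → take C=(-1.9319,1.1647) (cross=-20.658)
ex = (C−B)/|BC| = (-0.8004,-0.5994); ey = (0.5994,-0.8004)
P = B + -0.95·ex + 1.15·ey = (1.9191,2.6121)

1.92 2.61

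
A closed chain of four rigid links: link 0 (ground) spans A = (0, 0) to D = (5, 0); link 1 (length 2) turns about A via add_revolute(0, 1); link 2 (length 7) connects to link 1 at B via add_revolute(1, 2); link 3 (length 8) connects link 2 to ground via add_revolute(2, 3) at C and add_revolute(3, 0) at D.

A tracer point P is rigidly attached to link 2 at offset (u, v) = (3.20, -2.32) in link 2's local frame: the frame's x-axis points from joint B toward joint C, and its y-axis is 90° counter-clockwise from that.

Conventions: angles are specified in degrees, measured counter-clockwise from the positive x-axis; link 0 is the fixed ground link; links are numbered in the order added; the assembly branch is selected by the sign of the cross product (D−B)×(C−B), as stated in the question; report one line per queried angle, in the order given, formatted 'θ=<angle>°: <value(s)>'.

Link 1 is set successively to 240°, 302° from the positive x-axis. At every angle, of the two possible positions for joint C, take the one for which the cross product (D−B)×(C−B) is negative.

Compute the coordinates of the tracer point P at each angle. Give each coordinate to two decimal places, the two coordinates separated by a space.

A=(0,0), D=(5.00,0)
θ=240°: B = A + 2.00·(cos240°, sin240°) = (-1.0000, -1.7321)
θ=240°: |BD| = 6.2450
θ=240°: circle(B,7.00) ∩ circle(D,8.00): a=1.9215, h=6.7311
θ=240°:   candidates: C₊=(-1.0207,5.2679) cross=42.036; C₋=(2.7130,-7.6661) cross=-42.036
θ=240°:   branch - wants cross < 0 → take C=(2.7130,-7.6661) (cross=-42.036)
θ=240°: ex = (C−B)/|BC| = (0.5304,-0.8477); ey = (0.8477,0.5304)
θ=240°: P = B + 3.20·ex + -2.32·ey = (-1.2693,-5.6754)
θ=302°: B = A + 2.00·(cos302°, sin302°) = (1.0598, -1.6961)
θ=302°: |BD| = 4.2897
θ=302°: circle(B,7.00) ∩ circle(D,8.00): a=0.3965, h=6.9888
θ=302°:   candidates: C₊=(-1.3393,4.8799) cross=29.980; C₋=(4.1873,-7.9586) cross=-29.980
θ=302°:   branch - wants cross < 0 → take C=(4.1873,-7.9586) (cross=-29.980)
θ=302°: ex = (C−B)/|BC| = (0.4468,-0.8946); ey = (0.8946,0.4468)
θ=302°: P = B + 3.20·ex + -2.32·ey = (0.4140,-5.5955)

θ=240°: -1.27 -5.68
θ=302°: 0.41 -5.60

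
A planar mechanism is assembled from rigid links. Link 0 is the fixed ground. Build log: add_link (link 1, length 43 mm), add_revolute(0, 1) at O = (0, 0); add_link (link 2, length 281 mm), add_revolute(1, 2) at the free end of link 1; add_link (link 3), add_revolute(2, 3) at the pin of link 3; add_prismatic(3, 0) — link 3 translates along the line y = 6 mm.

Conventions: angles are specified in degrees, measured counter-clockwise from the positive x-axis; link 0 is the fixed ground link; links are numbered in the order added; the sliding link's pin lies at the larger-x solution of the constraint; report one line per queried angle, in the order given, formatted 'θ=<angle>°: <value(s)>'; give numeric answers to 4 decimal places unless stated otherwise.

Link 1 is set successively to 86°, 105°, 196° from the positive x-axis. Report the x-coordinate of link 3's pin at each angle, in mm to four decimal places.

geometry: r = 43 mm, L = 281 mm, e = 6 mm
θ=86°: crank pin P = (r cos θ, r sin θ) = (2.999528, 42.895254)
θ=86°: h = r sin θ − e = 42.895254 − 6 = 36.895254
θ=86°: x = r cos θ + √(L² − h²) = 2.999528 + 278.567299 = 281.566828
θ=105°: crank pin P = (r cos θ, r sin θ) = (-11.129219, 41.534811)
θ=105°: h = r sin θ − e = 41.534811 − 6 = 35.534811
θ=105°: x = r cos θ + √(L² − h²) = -11.129219 + 278.744107 = 267.614888
θ=196°: crank pin P = (r cos θ, r sin θ) = (-41.334253, -11.852406)
θ=196°: h = r sin θ − e = -11.852406 − 6 = -17.852406
θ=196°: x = r cos θ + √(L² − h²) = -41.334253 + 280.432330 = 239.098077

θ=86°: 281.5668
θ=105°: 267.6149
θ=196°: 239.0981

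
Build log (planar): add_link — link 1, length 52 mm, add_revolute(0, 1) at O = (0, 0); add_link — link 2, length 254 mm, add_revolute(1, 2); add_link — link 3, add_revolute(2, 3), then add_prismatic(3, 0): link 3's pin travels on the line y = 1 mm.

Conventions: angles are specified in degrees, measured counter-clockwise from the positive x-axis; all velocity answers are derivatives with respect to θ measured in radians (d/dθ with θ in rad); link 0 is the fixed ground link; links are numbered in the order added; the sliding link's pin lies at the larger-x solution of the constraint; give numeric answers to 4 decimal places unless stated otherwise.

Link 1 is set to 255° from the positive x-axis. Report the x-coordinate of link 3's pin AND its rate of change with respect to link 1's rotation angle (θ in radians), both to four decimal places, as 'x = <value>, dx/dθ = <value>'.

geometry: r = 52 mm, L = 254 mm, e = 1 mm
crank pin P = (r cos θ, r sin θ) = (-13.458590, -50.228143)
h = r sin θ − e = -50.228143 − 1 = -51.228143
x = r cos θ + √(L² − h²) = -13.458590 + 248.780380 = 235.321789
dx/dθ = −r sin θ − h·r cos θ/√(L² − h²) (θ in radians; h = -51.228143) = 47.456789

x = 235.3218, dx/dθ = 47.4568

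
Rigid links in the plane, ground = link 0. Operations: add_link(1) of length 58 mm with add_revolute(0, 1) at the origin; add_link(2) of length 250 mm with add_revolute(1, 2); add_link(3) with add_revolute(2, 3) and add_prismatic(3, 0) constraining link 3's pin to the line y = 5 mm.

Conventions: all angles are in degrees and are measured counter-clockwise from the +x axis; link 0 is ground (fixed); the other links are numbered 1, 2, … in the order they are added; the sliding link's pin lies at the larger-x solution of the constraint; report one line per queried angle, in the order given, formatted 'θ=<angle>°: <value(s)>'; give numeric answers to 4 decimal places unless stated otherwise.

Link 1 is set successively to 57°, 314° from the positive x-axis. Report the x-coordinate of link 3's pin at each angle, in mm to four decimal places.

geometry: r = 58 mm, L = 250 mm, e = 5 mm
θ=57°: crank pin P = (r cos θ, r sin θ) = (31.589064, 48.642893)
θ=57°: h = r sin θ − e = 48.642893 − 5 = 43.642893
θ=57°: x = r cos θ + √(L² − h²) = 31.589064 + 246.161122 = 277.750186
θ=314°: crank pin P = (r cos θ, r sin θ) = (40.290185, -41.721708)
θ=314°: h = r sin θ − e = -41.721708 − 5 = -46.721708
θ=314°: x = r cos θ + √(L² − h²) = 40.290185 + 245.595362 = 285.885548

θ=57°: 277.7502
θ=314°: 285.8855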